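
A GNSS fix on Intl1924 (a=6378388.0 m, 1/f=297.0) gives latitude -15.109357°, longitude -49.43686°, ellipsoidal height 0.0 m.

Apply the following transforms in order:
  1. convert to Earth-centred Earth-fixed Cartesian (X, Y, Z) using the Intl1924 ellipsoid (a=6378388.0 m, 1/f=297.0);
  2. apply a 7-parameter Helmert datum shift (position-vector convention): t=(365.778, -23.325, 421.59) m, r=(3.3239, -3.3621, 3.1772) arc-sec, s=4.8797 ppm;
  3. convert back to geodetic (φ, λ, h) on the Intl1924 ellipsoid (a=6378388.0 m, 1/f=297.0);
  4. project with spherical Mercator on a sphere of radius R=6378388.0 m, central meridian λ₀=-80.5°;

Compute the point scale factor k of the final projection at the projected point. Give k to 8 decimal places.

1.03578737

start: φ=-15.109357°, λ=-49.436860°, h=0.000 m
→ ECEF (a=6378388.000, f=1/297.0): X=4005300.6259, Y=-4679153.2459, Z=-1651804.6508
→ Helmert 7p (PV): X=4005784.9487, Y=-4679111.0893, Z=-1651401.2383
→ geod (Bowring, a=6378388.000): φ=-15.10517083°, λ=-49.43318250°, h=168.0164 m
→ into merc (λ₀=-80.5°): φ=-15.10517083°, λ−λ₀=31.06681750°
scale k = 1.03578737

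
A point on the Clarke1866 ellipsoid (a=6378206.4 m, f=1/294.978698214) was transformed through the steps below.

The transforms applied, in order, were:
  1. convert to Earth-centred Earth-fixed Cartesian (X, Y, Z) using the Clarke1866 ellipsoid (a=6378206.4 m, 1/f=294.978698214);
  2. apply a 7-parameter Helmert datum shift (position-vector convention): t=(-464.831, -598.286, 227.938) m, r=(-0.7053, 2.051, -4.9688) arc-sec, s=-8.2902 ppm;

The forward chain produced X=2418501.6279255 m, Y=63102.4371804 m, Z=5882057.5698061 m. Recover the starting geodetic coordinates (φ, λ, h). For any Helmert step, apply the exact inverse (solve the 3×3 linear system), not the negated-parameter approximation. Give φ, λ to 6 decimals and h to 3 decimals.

φ=67.774713°, λ=1.509411°, h=492.397 m

start: X=2418501.6279, Y=63102.4372, Z=5882057.5698 m
→ Helmert⁻¹: X=2418926.4905, Y=63739.4093, Z=5881902.6644
→ geod (Bowring, a=6378206.400): φ=67.77471300°, λ=1.50941100°, h=492.3970 m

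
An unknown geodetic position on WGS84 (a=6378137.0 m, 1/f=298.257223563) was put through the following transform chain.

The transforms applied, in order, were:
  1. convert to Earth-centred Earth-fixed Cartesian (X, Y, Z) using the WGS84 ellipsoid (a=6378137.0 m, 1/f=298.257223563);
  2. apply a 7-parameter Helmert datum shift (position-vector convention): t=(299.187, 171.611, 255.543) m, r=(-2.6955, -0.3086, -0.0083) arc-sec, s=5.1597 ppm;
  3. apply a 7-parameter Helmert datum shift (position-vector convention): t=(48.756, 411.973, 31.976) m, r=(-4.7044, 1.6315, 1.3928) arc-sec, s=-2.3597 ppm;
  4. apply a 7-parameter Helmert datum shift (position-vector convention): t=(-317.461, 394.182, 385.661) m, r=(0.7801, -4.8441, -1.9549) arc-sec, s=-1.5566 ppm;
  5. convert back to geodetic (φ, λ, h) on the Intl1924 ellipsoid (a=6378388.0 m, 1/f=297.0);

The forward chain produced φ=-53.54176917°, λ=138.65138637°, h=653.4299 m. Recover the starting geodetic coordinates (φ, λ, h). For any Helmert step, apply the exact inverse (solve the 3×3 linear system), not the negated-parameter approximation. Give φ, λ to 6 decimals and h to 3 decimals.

φ=-53.547134°, λ=138.661933°, h=1008.061 m

start: φ=-53.541769°, λ=138.651386°, h=653.430 m
→ ECEF (a=6378388.000, f=1/297.0): X=-2851870.3062, Y=2509719.7424, Z=-5107229.2670
→ Helmert⁻¹: X=-2851701.0164, Y=2509283.1221, Z=-5107565.3969
→ Helmert⁻¹: X=-2851699.1601, Y=2509012.8168, Z=-5107574.7570
→ Helmert⁻¹: X=-2851991.3746, Y=2508894.8953, Z=-5107766.8917
→ geod (Bowring, a=6378137.000): φ=-53.54713400°, λ=138.66193300°, h=1008.0610 m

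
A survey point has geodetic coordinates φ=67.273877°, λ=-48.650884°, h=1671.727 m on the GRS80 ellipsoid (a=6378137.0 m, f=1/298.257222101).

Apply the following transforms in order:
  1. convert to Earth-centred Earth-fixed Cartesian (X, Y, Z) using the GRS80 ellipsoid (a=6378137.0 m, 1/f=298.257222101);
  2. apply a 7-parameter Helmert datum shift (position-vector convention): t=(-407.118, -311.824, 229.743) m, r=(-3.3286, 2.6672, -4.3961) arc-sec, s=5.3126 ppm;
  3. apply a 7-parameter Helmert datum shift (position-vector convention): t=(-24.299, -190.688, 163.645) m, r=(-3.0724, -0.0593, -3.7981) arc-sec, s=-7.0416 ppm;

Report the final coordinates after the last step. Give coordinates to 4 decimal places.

start: φ=67.273877°, λ=-48.650884°, h=1671.727 m
→ ECEF (a=6378137.000, f=1/298.257222101): X=1632941.5819, Y=-1855528.0097, Z=5861822.4466
→ Helmert 7p (PV): X=1632579.3915, Y=-1855789.8986, Z=5862092.1593
→ Helmert 7p (PV): X=1632507.7395, Y=-1855910.2628, Z=5862242.6377

X=1632507.7395 m, Y=-1855910.2628 m, Z=5862242.6377 m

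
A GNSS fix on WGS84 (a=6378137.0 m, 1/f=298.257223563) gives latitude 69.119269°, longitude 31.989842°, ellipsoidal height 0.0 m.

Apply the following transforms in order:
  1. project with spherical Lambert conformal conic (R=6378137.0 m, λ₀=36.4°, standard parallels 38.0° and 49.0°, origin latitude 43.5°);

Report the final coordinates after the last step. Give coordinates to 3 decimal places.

E=-197654.237 m, N=2958661.519 m

start: φ=69.119269°, λ=31.989842°, h=0.000 m
→ lcc (R=6378137.0, λ₀=36.4°): E=-197654.2370, N=2958661.5189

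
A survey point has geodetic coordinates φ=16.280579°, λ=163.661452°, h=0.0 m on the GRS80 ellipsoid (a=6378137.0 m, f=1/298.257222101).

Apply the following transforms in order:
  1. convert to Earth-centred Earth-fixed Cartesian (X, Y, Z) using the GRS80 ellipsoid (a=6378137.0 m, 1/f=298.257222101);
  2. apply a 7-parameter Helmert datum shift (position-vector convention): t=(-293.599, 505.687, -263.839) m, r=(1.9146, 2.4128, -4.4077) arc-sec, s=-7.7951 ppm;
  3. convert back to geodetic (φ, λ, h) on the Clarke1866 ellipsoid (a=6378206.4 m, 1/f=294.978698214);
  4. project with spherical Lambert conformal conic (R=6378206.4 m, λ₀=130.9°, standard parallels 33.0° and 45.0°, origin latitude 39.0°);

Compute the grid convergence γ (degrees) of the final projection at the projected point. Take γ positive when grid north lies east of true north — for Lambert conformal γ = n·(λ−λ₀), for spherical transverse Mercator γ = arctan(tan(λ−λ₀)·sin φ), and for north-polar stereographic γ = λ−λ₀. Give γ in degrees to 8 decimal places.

20.65227667

start: φ=16.280579°, λ=163.661452°, h=0.000 m
→ ECEF (a=6378137.000, f=1/298.257222101): X=-5876677.6645, Y=1722753.5079, Z=1776553.0584
→ Helmert 7p (PV): X=-5876867.8595, Y=1723354.8541, Z=1776360.1043
→ geod (Bowring, a=6378206.400): φ=16.27916808°, λ=163.65655390°, h=232.7484 m
→ into lcc (λ₀=130.9°): φ=16.27916808°, λ−λ₀=32.75655390°
convergence γ = 20.65227667°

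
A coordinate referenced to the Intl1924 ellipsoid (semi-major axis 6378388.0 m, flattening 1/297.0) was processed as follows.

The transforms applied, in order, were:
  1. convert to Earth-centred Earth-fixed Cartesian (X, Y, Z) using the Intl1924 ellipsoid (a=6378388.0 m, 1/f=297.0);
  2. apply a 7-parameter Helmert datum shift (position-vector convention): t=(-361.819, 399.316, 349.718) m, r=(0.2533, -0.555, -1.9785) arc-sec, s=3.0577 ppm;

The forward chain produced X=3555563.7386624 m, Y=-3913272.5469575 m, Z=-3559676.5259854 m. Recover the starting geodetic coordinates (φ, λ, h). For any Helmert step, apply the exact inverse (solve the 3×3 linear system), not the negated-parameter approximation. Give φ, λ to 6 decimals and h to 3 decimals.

start: X=3555563.7387, Y=-3913272.5470, Z=-3559676.5260 m
→ Helmert⁻¹: X=3555942.6454, Y=-3913630.1592, Z=-3560020.1205
→ geod (Bowring, a=6378388.000): φ=-34.12947500°, λ=-47.74156800°, h=2890.1900 m

φ=-34.129475°, λ=-47.741568°, h=2890.190 m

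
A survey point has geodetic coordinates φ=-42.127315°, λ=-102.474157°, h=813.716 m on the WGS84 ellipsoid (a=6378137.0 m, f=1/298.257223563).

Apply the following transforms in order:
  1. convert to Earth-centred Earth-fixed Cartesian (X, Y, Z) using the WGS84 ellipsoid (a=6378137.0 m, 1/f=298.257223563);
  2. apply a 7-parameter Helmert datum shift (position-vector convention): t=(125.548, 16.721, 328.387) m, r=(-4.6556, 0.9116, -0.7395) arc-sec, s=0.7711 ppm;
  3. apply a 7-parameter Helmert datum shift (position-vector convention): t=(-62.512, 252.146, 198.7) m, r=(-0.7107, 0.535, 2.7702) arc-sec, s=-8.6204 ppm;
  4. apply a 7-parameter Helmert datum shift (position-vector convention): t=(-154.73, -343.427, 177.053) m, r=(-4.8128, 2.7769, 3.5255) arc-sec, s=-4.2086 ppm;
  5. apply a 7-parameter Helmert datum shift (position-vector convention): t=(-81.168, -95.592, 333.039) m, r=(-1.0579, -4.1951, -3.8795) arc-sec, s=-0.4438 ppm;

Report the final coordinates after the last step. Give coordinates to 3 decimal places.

X=-1023555.172 m, Y=-4626630.348 m, Z=-4255305.731 m

start: φ=-42.127315°, λ=-102.474157°, h=813.716 m
→ ECEF (a=6378137.000, f=1/298.257223563): X=-1023432.1068, Y=-4626277.8438, Z=-4256648.2862
→ Helmert 7p (PV): X=-1023342.7466, Y=-4626357.0978, Z=-4256214.2386
→ Helmert 7p (PV): X=-1023345.3436, Y=-4626093.4794, Z=-4255960.2538
→ Helmert 7p (PV): X=-1023473.9942, Y=-4626534.2324, Z=-4255643.5714
→ Helmert 7p (PV): X=-1023555.1724, Y=-4626630.3478, Z=-4255305.7308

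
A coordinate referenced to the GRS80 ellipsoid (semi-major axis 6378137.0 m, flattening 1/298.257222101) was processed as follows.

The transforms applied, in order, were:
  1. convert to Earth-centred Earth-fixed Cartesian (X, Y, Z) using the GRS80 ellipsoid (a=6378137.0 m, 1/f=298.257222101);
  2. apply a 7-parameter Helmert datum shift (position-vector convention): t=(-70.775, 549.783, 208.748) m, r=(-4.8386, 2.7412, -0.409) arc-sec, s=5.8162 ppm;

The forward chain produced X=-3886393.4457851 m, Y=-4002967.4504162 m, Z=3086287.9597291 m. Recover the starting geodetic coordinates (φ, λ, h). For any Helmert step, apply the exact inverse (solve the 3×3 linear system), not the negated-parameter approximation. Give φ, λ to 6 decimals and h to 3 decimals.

start: X=-3886393.4458, Y=-4002967.4504, Z=3086287.9597 m
→ Helmert⁻¹: X=-3886333.1396, Y=-4003574.0445, Z=3085915.6977
→ geod (Bowring, a=6378137.000): φ=29.10882000°, λ=-134.14867000°, h=3023.9350 m

φ=29.108820°, λ=-134.148670°, h=3023.935 m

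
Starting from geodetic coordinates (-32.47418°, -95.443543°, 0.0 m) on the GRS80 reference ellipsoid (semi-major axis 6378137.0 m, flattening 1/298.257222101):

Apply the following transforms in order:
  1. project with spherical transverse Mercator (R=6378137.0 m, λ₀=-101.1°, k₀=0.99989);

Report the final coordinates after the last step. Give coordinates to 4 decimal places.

start: φ=-32.474180°, λ=-95.443543°, h=0.000 m
→ tm (R=6378137.0, λ₀=-101.1°): E=531520.4543, N=-3628726.4032

E=531520.4543 m, N=-3628726.4032 m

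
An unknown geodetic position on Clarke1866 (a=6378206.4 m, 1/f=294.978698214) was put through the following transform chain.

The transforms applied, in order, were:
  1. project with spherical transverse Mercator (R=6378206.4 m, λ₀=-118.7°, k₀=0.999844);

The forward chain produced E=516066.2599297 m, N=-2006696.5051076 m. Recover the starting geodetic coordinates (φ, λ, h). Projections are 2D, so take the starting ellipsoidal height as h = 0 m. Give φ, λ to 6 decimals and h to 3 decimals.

start: E=516066.2599, N=-2006696.5051 m
→ tm⁻¹: φ=-17.96819300°, λ=-113.83044700°

φ=-17.968193°, λ=-113.830447°, h=0.000 m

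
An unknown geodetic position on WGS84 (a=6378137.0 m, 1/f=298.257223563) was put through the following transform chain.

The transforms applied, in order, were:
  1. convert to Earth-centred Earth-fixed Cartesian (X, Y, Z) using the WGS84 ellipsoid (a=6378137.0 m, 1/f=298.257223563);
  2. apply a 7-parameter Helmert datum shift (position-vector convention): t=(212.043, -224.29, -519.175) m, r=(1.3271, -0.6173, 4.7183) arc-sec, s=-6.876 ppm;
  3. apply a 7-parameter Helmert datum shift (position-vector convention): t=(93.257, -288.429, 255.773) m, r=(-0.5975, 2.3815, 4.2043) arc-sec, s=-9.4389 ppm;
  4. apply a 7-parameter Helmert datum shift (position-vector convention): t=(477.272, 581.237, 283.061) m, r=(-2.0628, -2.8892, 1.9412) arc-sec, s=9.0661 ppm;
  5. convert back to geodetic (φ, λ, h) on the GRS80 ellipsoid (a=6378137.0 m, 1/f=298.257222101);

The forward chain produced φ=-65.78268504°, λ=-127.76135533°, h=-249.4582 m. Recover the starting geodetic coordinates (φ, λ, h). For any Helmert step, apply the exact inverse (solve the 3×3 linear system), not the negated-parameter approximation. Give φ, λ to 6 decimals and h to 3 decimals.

φ=-65.778494°, λ=-127.778012°, h=33.456 m

start: φ=-65.782685°, λ=-127.761355°, h=-249.458 m
→ ECEF (a=6378137.000, f=1/298.257222101): X=-1606572.4429, Y=-2074067.7736, Z=-5793822.0981
→ Helmert⁻¹: X=-1607135.8281, Y=-2074557.1320, Z=-5794050.8652
→ Helmert⁻¹: X=-1607219.6339, Y=-2074238.7370, Z=-5794385.8959
→ Helmert⁻¹: X=-1607507.5127, Y=-2074029.2140, Z=-5793888.4047
→ geod (Bowring, a=6378137.000): φ=-65.77849400°, λ=-127.77801200°, h=33.4560 m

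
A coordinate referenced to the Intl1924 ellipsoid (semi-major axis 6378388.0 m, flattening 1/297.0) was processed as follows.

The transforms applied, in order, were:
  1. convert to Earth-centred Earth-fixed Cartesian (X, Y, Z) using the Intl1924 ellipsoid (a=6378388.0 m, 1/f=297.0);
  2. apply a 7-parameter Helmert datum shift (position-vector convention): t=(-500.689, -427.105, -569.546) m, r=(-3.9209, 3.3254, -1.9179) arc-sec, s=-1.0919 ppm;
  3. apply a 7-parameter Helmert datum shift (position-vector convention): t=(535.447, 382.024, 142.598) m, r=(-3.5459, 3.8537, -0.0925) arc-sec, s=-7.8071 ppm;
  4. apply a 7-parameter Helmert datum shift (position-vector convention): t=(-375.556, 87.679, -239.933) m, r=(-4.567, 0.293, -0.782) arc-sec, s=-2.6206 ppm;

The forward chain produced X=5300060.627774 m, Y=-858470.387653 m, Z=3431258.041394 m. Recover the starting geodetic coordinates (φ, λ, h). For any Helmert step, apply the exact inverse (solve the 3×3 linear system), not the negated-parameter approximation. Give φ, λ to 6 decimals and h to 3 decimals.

start: X=5300060.6278, Y=-858470.3877, Z=3431258.0414 m
→ Helmert⁻¹: X=5300448.4549, Y=-858616.1996, Z=3431495.4853
→ Helmert⁻¹: X=5299890.6595, Y=-859061.5435, Z=3431463.9276
→ Helmert⁻¹: X=5300349.7875, Y=-858651.3332, Z=3432106.3511
→ geod (Bowring, a=6378388.000): φ=32.76198100°, λ=-9.20191700°, h=488.2740 m

φ=32.761981°, λ=-9.201917°, h=488.274 m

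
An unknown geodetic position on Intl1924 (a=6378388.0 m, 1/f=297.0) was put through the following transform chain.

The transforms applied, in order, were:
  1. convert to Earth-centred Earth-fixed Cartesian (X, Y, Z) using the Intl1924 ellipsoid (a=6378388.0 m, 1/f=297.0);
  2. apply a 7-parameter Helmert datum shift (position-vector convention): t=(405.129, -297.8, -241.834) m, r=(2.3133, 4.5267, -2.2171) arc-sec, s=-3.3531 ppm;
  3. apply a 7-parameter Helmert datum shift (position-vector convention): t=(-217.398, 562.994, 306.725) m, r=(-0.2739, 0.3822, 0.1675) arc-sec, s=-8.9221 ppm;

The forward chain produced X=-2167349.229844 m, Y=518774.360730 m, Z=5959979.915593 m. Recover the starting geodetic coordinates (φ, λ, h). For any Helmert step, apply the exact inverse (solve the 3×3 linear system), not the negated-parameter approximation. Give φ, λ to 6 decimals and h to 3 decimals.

start: X=-2167349.2298, Y=518774.3607, Z=5959979.9156 m
→ Helmert⁻¹: X=-2167161.7897, Y=518209.8362, Z=5959723.0363
→ Helmert⁻¹: X=-2167710.5576, Y=518552.9163, Z=5959931.4664
→ geod (Bowring, a=6378388.000): φ=69.62182000°, λ=166.54670100°, h=3533.8230 m

φ=69.621820°, λ=166.546701°, h=3533.823 m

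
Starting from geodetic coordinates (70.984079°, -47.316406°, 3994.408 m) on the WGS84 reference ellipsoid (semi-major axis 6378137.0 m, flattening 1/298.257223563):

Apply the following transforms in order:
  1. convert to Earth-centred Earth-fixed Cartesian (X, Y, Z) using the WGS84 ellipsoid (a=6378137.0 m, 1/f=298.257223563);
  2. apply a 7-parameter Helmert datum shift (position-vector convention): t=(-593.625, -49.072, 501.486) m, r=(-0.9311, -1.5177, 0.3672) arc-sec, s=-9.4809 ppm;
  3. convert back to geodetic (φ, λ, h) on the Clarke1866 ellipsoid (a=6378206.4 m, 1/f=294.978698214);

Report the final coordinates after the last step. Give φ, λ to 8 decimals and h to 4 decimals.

start: φ=70.984079°, λ=-47.316406°, h=3994.408 m
→ ECEF (a=6378137.000, f=1/298.257223563): X=1414026.5427, Y=-1533246.5477, Z=6011479.6285
→ Helmert 7p (PV): X=1413378.0088, Y=-1533251.4297, Z=6011941.4458
→ geod (Bowring, a=6378206.400): φ=70.99043495°, λ=-47.32959591°, h=4432.1701 m

φ=70.99043495°, λ=-47.32959591°, h=4432.1701 m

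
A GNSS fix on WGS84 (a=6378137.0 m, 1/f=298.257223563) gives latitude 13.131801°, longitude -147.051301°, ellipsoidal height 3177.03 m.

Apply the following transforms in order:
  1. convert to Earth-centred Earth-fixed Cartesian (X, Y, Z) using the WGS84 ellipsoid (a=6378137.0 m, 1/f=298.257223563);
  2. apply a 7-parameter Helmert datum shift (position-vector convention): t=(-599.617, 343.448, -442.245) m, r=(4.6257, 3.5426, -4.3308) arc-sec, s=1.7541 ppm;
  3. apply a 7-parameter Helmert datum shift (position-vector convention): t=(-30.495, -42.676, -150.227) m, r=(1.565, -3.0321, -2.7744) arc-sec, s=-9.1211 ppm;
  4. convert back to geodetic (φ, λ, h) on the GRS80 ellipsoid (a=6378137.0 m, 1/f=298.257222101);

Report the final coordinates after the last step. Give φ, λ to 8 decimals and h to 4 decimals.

φ=13.12501826°, λ=-147.05840777°, h=3350.9869 m

start: φ=13.131801°, λ=-147.051301°, h=3177.030 m
→ ECEF (a=6378137.000, f=1/298.257223563): X=-5215799.4283, Y=-3380544.0198, Z=1440330.7844
→ Helmert 7p (PV): X=-5216454.4357, Y=-3380129.2898, Z=1439904.8352
→ Helmert 7p (PV): X=-5216503.9820, Y=-3380081.8961, Z=1439639.1473
→ geod (Bowring, a=6378137.000): φ=13.12501826°, λ=-147.05840777°, h=3350.9869 m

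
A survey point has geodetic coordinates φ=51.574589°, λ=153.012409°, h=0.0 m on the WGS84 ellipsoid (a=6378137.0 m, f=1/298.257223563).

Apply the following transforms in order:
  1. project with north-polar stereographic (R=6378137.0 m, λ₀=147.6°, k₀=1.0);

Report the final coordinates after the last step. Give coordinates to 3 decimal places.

E=419305.384 m, N=-4425557.175 m

start: φ=51.574589°, λ=153.012409°, h=0.000 m
→ stereo (R=6378137.0, λ₀=147.6°): E=419305.3837, N=-4425557.1746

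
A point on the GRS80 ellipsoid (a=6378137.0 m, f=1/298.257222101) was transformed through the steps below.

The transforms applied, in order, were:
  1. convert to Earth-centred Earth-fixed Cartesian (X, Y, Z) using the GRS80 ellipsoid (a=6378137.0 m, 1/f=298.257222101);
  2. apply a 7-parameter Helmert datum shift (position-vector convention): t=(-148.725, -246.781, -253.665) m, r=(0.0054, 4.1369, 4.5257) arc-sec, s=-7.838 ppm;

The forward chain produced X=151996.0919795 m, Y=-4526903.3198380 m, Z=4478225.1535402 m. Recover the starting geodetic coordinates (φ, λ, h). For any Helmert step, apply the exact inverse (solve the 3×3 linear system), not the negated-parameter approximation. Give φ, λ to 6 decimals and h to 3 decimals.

φ=44.869695°, λ=-88.077357°, h=2012.522 m

start: X=151996.0920, Y=-4526903.3198, Z=4478225.1535 m
→ Helmert⁻¹: X=151956.8660, Y=-4526695.2359, Z=4478517.0873
→ geod (Bowring, a=6378137.000): φ=44.86969500°, λ=-88.07735700°, h=2012.5220 m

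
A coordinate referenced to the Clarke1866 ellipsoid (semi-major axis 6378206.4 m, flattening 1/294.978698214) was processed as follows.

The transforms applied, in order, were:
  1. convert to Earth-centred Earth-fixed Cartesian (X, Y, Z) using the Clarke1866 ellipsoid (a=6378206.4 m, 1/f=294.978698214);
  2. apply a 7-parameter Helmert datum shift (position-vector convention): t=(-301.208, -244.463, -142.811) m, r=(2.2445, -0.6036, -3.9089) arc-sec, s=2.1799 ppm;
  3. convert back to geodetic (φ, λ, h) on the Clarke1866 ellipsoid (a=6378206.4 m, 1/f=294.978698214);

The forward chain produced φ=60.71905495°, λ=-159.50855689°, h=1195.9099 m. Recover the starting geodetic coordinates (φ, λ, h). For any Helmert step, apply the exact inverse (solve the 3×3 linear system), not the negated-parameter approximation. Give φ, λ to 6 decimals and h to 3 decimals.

start: φ=60.719055°, λ=-159.508557°, h=1195.910 m
→ ECEF (a=6378206.400, f=1/294.978698214): X=-2930243.1420, Y=-1095074.2514, Z=5540945.1143
→ Helmert⁻¹: X=-2929898.5841, Y=-1094822.6298, Z=5541096.3337
→ geod (Bowring, a=6378206.400): φ=60.72293400°, λ=-159.51066500°, h=1126.8850 m

φ=60.722934°, λ=-159.510665°, h=1126.885 m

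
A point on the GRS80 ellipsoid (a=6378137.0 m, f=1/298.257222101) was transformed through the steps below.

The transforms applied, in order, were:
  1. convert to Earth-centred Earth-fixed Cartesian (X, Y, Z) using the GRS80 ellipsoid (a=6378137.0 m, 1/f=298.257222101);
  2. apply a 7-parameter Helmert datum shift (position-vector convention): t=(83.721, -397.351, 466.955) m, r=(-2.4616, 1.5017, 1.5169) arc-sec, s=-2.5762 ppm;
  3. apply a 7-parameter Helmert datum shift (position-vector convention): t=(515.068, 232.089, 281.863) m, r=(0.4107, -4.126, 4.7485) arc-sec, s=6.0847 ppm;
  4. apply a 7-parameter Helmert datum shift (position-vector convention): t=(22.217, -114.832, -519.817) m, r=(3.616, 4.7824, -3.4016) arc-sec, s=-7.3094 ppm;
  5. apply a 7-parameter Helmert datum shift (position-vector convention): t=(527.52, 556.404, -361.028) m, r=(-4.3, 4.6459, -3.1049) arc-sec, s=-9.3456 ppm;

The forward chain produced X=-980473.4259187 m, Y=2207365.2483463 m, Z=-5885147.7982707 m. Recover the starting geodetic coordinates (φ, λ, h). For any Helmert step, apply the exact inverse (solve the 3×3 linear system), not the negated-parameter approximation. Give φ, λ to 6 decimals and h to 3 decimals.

start: X=-980473.4259, Y=2207365.2483, Z=-5885147.7983 m
→ Helmert⁻¹: X=-980910.7856, Y=2206937.3836, Z=-5884817.8536
→ Helmert⁻¹: X=-980840.1343, Y=2206949.0138, Z=-5884402.4789
→ Helmert⁻¹: X=-981416.1422, Y=2206714.3742, Z=-5884633.2977
→ Helmert⁻¹: X=-981443.3136, Y=2207194.8626, Z=-5885096.2183
→ geod (Bowring, a=6378137.000): φ=-67.81892700°, λ=113.97262900°, h=1726.0310 m

φ=-67.818927°, λ=113.972629°, h=1726.031 m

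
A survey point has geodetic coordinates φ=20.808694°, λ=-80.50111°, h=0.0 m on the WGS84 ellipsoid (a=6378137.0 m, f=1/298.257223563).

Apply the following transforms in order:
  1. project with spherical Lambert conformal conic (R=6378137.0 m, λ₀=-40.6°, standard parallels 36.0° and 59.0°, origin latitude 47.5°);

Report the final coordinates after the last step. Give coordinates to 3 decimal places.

E=-4301593.839 m, N=-1878202.385 m

start: φ=20.808694°, λ=-80.501110°, h=0.000 m
→ lcc (R=6378137.0, λ₀=-40.6°): E=-4301593.8392, N=-1878202.3848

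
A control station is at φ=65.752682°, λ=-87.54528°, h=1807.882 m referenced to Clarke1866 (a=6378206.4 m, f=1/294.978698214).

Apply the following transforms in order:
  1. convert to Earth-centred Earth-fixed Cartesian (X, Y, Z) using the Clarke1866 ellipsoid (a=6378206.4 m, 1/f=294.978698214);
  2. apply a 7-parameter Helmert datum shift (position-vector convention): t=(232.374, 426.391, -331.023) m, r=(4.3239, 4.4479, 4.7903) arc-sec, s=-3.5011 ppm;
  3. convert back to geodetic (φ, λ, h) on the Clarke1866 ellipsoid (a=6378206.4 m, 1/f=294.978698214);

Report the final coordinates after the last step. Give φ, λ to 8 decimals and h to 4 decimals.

φ=65.75361723°, λ=-87.53587896°, h=1312.5875 m

start: φ=65.752682°, λ=-87.545280°, h=1807.882 m
→ ECEF (a=6378206.400, f=1/294.978698214): X=112536.2993, Y=-2625109.7719, Z=5794134.5992
→ Helmert 7p (PV): X=112954.1892, Y=-2624793.0378, Z=5793725.8341
→ geod (Bowring, a=6378206.400): φ=65.75361723°, λ=-87.53587896°, h=1312.5875 m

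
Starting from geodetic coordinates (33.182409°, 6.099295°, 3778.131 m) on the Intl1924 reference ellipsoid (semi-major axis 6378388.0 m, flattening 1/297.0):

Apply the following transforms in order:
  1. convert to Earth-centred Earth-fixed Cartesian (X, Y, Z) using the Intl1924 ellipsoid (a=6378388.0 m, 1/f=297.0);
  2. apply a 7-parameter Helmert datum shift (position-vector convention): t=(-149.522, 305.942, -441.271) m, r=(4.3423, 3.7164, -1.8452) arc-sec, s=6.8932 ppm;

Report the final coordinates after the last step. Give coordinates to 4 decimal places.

start: φ=33.182409°, λ=6.099295°, h=3778.131 m
→ ECEF (a=6378388.000, f=1/297.0): X=5316557.5836, Y=568109.9341, Z=3473027.8680
→ Helmert 7p (PV): X=5316512.3681, Y=568299.1162, Z=3472526.7048

X=5316512.3681 m, Y=568299.1162 m, Z=3472526.7048 m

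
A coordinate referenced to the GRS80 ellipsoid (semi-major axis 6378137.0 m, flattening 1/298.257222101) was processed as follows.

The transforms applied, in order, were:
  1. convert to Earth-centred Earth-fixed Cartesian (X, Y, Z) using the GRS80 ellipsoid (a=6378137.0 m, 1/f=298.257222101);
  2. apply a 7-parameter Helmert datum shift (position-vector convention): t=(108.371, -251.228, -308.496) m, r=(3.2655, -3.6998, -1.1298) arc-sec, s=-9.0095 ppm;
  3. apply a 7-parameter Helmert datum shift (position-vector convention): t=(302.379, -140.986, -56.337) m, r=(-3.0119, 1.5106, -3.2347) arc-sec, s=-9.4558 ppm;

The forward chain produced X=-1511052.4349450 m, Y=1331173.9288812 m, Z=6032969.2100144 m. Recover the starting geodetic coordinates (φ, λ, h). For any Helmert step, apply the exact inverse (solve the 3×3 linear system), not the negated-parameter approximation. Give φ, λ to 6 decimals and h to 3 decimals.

start: X=-1511052.4349, Y=1331173.9289, Z=6032969.2100 m
→ Helmert⁻¹: X=-1511434.1655, Y=1331215.7051, Z=6033090.9641
→ Helmert⁻¹: X=-1511455.2255, Y=1331566.1695, Z=6033459.8488
→ geod (Bowring, a=6378137.000): φ=71.65307600°, λ=138.62050100°, h=1946.3330 m

φ=71.653076°, λ=138.620501°, h=1946.333 m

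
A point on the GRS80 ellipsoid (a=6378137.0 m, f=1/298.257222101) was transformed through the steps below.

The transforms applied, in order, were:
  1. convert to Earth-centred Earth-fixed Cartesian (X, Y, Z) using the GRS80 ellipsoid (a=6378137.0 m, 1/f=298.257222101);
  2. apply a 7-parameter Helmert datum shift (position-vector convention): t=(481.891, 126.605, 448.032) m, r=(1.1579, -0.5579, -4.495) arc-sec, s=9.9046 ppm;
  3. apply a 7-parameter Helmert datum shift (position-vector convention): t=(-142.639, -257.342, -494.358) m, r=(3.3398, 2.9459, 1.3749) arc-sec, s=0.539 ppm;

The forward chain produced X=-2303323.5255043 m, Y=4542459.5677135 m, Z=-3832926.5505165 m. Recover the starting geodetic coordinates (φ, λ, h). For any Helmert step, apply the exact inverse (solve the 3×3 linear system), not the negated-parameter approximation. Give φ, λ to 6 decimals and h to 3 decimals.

φ=-37.148919°, λ=116.891569°, h=3952.271 m

start: X=-2303323.5255, Y=4542459.5677, Z=-3832926.5505 m
→ Helmert⁻¹: X=-2303094.6282, Y=4542667.7572, Z=-3832536.5739
→ Helmert⁻¹: X=-2303663.0610, Y=4542424.4414, Z=-3832965.9108
→ geod (Bowring, a=6378137.000): φ=-37.14891900°, λ=116.89156900°, h=3952.2710 m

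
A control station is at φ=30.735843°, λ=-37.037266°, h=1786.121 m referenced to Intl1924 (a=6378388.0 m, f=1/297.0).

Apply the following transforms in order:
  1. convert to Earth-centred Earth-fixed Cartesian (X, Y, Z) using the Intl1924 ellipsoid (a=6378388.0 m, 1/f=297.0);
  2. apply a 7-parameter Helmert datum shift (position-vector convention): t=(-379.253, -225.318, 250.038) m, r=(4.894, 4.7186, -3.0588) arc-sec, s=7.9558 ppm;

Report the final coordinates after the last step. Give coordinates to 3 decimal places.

start: φ=30.735843°, λ=-37.037266°, h=1786.121 m
→ ECEF (a=6378388.000, f=1/297.0): X=4381391.8385, Y=-3306085.6726, Z=3241715.6150
→ Helmert 7p (PV): X=4381072.5745, Y=-3306479.1835, Z=3241812.7687

X=4381072.574 m, Y=-3306479.184 m, Z=3241812.769 m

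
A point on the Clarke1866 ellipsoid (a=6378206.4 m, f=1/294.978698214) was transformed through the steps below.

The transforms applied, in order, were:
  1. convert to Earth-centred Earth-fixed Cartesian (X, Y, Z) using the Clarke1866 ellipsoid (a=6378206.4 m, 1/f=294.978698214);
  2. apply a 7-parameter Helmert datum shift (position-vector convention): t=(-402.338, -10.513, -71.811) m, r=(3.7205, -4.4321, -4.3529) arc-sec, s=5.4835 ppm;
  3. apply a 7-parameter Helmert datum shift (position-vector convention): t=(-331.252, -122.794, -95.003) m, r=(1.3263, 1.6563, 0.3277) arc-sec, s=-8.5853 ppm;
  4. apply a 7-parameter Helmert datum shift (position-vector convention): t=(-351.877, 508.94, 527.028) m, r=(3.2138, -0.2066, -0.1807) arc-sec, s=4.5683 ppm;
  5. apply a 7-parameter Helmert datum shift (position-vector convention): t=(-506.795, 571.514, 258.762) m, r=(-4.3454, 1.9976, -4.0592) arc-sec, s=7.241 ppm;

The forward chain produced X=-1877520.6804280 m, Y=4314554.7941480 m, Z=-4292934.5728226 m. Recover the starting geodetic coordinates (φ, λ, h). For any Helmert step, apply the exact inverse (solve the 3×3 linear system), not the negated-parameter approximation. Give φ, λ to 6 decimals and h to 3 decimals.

φ=-42.583650°, λ=113.506478°, h=338.653 m

start: X=-1877520.6804, Y=4314554.7941, Z=-4292934.5728 m
→ Helmert⁻¹: X=-1877043.6148, Y=4314005.5464, Z=-4293089.5430
→ Helmert⁻¹: X=-1876691.2440, Y=4313408.3577, Z=-4293662.2837
→ Helmert⁻¹: X=-1876334.7703, Y=4313543.5575, Z=-4293646.9460
→ Helmert⁻¹: X=-1876105.4318, Y=4313413.3793, Z=-4293589.0818
→ geod (Bowring, a=6378206.400): φ=-42.58365000°, λ=113.50647800°, h=338.6530 m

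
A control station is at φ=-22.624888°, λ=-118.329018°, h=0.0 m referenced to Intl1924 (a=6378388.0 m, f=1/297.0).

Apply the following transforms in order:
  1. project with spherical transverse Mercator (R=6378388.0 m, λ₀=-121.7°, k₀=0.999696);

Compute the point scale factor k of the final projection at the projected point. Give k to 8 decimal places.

start: φ=-22.624888°, λ=-118.329018°, h=0.000 m
→ into tm (λ₀=-121.7°): φ=-22.62488800°, λ−λ₀=3.37098200°
scale k = 1.00117174

1.00117174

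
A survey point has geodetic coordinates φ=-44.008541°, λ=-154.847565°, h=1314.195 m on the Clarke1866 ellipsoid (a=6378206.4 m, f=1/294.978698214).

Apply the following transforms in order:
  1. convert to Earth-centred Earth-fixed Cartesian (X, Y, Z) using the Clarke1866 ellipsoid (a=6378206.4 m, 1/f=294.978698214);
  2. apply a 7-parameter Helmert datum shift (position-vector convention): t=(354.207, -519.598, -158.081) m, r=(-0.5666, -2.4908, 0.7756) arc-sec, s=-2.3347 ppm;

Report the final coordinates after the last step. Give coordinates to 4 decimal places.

X=-4159688.6080 m, Y=-1953926.7659 m, Z=-4409677.5136 m

start: φ=-44.008541°, λ=-154.847565°, h=1314.195 m
→ ECEF (a=6378206.400, f=1/294.978698214): X=-4160113.1204, Y=-1953383.9730, Z=-4409484.8569
→ Helmert 7p (PV): X=-4159688.6080, Y=-1953926.7659, Z=-4409677.5136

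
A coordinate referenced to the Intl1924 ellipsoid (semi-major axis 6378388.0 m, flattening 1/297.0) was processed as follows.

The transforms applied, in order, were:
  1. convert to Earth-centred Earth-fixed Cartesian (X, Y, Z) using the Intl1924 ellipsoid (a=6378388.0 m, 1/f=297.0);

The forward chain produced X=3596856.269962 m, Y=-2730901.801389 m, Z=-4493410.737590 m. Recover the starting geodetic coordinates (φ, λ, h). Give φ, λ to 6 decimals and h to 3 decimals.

start: X=3596856.2700, Y=-2730901.8014, Z=-4493410.7376 m
→ geod (Bowring, a=6378388.000): φ=-45.04882800°, λ=-37.20747100°, h=3032.5920 m

φ=-45.048828°, λ=-37.207471°, h=3032.592 m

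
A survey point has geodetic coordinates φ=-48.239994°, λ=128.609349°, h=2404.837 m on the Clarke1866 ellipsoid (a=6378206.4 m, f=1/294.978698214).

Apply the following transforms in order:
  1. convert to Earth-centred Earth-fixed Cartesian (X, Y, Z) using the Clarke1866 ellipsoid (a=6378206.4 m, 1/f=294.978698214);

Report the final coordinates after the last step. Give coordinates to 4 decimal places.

X=-2656763.5970 m, Y=3326956.7376 m, Z=-4736280.4090 m

start: φ=-48.239994°, λ=128.609349°, h=2404.837 m
→ ECEF (a=6378206.400, f=1/294.978698214): X=-2656763.5970, Y=3326956.7376, Z=-4736280.4090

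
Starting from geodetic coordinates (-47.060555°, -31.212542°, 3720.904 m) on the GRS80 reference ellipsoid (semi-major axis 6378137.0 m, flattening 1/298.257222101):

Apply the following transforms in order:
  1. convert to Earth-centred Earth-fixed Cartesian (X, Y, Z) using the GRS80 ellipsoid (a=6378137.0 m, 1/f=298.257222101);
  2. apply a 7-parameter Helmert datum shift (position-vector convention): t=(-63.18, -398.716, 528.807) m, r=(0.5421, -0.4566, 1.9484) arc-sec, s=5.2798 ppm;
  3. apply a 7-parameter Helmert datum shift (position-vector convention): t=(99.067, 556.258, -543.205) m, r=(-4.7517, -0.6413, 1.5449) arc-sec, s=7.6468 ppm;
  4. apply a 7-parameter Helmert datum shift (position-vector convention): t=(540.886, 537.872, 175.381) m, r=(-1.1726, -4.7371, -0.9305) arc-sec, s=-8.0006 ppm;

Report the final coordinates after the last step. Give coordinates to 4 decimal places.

start: φ=-47.060555°, λ=-31.212542°, h=3720.904 m
→ ECEF (a=6378137.000, f=1/298.257222101): X=3724871.0878, Y=-2256976.6949, Z=-4649077.3669
→ Helmert 7p (PV): X=3724859.1857, Y=-2257339.9229, Z=-4648570.7923
→ Helmert 7p (PV): X=3725018.0963, Y=-2256880.1168, Z=-4649085.9604
→ Helmert 7p (PV): X=3725625.7693, Y=-2256367.4220, Z=-4648775.0053

X=3725625.7693 m, Y=-2256367.4220 m, Z=-4648775.0053 m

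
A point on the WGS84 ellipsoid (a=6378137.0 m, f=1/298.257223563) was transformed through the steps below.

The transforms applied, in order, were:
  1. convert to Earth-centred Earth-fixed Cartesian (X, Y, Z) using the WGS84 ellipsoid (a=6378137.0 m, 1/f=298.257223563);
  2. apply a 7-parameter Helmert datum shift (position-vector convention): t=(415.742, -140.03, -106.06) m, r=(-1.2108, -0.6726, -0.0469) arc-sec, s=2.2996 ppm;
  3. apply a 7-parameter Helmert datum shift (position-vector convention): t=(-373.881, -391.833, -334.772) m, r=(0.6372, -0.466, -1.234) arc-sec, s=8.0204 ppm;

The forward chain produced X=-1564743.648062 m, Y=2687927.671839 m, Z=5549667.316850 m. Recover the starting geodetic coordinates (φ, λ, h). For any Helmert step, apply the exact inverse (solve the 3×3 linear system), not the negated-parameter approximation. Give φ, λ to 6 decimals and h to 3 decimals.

start: X=-1564743.6481, Y=2687927.6718, Z=5549667.3169 m
→ Helmert⁻¹: X=-1564360.7647, Y=2688305.7298, Z=5549952.8054
→ Helmert⁻¹: X=-1564755.4217, Y=2688406.6421, Z=5550066.9863
→ geod (Bowring, a=6378137.000): φ=60.89467600°, λ=120.20104100°, h=484.7830 m

φ=60.894676°, λ=120.201041°, h=484.783 m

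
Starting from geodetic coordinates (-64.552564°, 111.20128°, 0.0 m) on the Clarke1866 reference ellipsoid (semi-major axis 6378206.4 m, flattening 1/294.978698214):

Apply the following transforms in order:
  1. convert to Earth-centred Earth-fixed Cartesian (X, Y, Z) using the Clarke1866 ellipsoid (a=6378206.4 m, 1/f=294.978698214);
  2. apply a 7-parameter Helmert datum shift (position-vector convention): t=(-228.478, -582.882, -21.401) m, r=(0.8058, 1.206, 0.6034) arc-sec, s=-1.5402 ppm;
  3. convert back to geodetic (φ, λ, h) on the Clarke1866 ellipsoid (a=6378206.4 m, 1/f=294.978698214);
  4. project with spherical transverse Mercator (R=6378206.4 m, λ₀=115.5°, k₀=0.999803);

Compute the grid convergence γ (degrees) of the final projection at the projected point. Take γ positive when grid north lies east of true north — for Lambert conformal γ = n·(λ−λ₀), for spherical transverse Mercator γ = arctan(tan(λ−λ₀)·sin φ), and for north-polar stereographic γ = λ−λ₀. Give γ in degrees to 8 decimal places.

start: φ=-64.552564°, λ=111.201280°, h=0.000 m
→ ECEF (a=6378206.400, f=1/294.978698214): X=-993873.9402, Y=2562190.2136, Z=-5736259.6264
→ Helmert 7p (PV): X=-994141.9218, Y=2561622.8873, Z=-5736256.3718
→ geod (Bowring, a=6378206.400): φ=-64.55605025°, λ=111.21076785°, h=-188.5393 m
→ into tm (λ₀=115.5°): φ=-64.55605025°, λ−λ₀=-4.28923215°
convergence γ = 3.87453723°

3.87453723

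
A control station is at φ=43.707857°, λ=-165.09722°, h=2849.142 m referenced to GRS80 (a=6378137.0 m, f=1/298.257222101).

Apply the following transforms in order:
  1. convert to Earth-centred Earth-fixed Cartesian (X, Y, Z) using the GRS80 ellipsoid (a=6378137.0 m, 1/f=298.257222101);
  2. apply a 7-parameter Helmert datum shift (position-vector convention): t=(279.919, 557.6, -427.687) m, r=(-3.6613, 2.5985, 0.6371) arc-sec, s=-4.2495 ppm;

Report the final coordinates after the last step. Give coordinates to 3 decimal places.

start: φ=43.707857°, λ=-165.097220°, h=2849.142 m
→ ECEF (a=6378137.000, f=1/298.257222101): X=-4464623.7972, Y=-1188176.5042, Z=4386653.2848
→ Helmert 7p (PV): X=-4464265.9735, Y=-1187549.7802, Z=4386284.2919

X=-4464265.974 m, Y=-1187549.780 m, Z=4386284.292 m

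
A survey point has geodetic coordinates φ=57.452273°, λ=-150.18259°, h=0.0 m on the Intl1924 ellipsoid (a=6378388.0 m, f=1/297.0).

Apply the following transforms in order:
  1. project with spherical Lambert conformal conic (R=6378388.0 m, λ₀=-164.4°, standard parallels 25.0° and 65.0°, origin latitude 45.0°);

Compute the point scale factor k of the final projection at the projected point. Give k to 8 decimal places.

start: φ=57.452273°, λ=-150.182590°, h=0.000 m
→ into lcc (λ₀=-164.4°): φ=57.45227300°, λ−λ₀=14.21741000°
scale k = 0.95839354

0.95839354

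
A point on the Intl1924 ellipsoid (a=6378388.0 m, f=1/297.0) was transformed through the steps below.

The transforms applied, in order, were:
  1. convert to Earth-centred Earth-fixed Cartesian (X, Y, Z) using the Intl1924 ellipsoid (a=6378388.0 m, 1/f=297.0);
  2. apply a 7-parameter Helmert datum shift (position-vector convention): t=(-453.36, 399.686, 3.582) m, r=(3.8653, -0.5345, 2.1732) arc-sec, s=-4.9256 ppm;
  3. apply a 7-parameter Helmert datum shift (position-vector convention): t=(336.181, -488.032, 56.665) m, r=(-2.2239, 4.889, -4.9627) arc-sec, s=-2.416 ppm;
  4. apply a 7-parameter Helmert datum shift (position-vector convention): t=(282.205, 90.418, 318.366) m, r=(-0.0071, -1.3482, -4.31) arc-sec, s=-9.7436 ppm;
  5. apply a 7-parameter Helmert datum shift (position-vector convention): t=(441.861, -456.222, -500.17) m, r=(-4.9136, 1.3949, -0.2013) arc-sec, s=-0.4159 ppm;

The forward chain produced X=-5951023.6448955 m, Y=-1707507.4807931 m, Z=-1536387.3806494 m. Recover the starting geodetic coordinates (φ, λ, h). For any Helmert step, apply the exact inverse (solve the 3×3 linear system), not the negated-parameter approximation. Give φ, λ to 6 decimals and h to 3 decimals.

φ=-14.026871°, λ=-163.994096°, h=2320.890 m

start: X=-5951023.6449, Y=-1707507.4808, Z=-1536387.3806 m
→ Helmert⁻¹: X=-5951455.9279, Y=-1707021.1874, Z=-1535968.7615
→ Helmert⁻¹: X=-5951770.4924, Y=-1707252.5511, Z=-1536263.2530
→ Helmert⁻¹: X=-5952043.5676, Y=-1706895.2820, Z=-1536483.1117
→ Helmert⁻¹: X=-5951641.4920, Y=-1707269.4634, Z=-1536446.8458
→ geod (Bowring, a=6378388.000): φ=-14.02687100°, λ=-163.99409600°, h=2320.8900 m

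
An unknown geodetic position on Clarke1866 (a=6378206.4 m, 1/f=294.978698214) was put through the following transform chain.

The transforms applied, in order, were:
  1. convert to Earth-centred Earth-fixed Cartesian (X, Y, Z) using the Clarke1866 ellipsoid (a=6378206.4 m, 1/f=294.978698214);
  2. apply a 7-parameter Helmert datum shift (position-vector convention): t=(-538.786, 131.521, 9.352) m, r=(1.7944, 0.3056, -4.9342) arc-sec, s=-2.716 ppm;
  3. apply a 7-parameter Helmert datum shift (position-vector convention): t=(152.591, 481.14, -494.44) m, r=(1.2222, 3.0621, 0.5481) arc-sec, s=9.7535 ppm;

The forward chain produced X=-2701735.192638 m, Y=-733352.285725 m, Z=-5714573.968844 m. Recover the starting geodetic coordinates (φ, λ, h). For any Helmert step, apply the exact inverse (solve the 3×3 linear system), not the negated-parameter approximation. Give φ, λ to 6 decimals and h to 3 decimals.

φ=-64.054202°, λ=-164.796143°, h=2127.918 m

start: X=-2701735.1926, Y=-733352.2857, Z=-5714573.9688 m
→ Helmert⁻¹: X=-2701778.5531, Y=-733852.9471, Z=-5714059.5579
→ Helmert⁻¹: X=-2701221.0769, Y=-734100.7889, Z=-5714082.0452
→ geod (Bowring, a=6378206.400): φ=-64.05420200°, λ=-164.79614300°, h=2127.9180 m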